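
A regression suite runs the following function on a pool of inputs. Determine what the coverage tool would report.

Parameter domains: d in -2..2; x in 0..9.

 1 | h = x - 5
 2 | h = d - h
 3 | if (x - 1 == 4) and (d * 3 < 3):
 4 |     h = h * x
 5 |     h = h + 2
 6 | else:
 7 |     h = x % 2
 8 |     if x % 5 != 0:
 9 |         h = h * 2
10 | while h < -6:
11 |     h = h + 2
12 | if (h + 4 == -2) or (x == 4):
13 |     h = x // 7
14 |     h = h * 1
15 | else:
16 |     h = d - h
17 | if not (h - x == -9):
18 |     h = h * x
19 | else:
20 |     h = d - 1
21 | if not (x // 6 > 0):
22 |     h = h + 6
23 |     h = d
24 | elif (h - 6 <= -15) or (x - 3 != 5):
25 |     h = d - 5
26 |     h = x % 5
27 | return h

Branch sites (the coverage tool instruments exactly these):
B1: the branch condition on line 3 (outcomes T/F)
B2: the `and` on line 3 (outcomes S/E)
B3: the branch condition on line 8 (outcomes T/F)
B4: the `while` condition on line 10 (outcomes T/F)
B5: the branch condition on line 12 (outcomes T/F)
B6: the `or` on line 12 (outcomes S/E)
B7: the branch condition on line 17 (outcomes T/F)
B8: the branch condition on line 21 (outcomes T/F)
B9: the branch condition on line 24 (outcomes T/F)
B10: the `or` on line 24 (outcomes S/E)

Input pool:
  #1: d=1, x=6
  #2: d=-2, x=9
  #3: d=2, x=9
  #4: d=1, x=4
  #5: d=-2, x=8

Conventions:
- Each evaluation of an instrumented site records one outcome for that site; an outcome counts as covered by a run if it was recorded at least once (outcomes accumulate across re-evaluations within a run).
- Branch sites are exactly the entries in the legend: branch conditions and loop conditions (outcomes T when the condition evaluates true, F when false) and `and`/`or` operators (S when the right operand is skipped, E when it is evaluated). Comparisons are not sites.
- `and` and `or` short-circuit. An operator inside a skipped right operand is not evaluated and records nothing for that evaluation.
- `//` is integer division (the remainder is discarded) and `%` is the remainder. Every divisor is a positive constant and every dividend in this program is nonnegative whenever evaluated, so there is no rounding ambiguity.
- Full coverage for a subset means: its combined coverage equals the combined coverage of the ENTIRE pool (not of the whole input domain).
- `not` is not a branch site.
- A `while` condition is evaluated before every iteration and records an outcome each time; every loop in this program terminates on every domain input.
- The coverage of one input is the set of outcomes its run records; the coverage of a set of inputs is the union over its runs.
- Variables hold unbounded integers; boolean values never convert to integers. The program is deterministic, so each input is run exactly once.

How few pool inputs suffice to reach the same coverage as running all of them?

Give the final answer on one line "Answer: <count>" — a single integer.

#1 (d=1, x=6) -> B2->S, B1->F, B3->T, B4->F, B6->E, B5->F, B7->T, B8->F, B10->E, B9->T; covered: B1=F, B2=S, B3=T, B4=F, B5=F, B6=E, B7=T, B8=F, B9=T, B10=E
#2 (d=-2, x=9) -> B2->S, B1->F, B3->T, B4->F, B6->E, B5->F, B7->T, B8->F, B10->S, B9->T; covered: B1=F, B2=S, B3=T, B4=F, B5=F, B6=E, B7=T, B8=F, B9=T, B10=S
#3 (d=2, x=9) -> B2->S, B1->F, B3->T, B4->F, B6->E, B5->F, B7->F, B8->F, B10->E, B9->T; covered: B1=F, B2=S, B3=T, B4=F, B5=F, B6=E, B7=F, B8=F, B9=T, B10=E
#4 (d=1, x=4) -> B2->S, B1->F, B3->T, B4->F, B6->E, B5->T, B7->T, B8->T; covered: B1=F, B2=S, B3=T, B4=F, B5=T, B6=E, B7=T, B8=T
#5 (d=-2, x=8) -> B2->S, B1->F, B3->T, B4->F, B6->E, B5->F, B7->T, B8->F, B10->S, B9->T; covered: B1=F, B2=S, B3=T, B4=F, B5=F, B6=E, B7=T, B8=F, B9=T, B10=S
the full pool covers 14 outcomes: B1=F, B2=S, B3=T, B4=F, B5=T, B5=F, B6=E, B7=T, B7=F, B8=T, B8=F, B9=T, B10=S, B10=E
no size-1 subset reaches all 14 outcomes (best union: 10/14)
no size-2 subset reaches all 14 outcomes (best union: 13/14)
at size 3, {2, 3, 4} reaches all 14 outcomes; every lexicographically earlier size-3 subset fails

Answer: 3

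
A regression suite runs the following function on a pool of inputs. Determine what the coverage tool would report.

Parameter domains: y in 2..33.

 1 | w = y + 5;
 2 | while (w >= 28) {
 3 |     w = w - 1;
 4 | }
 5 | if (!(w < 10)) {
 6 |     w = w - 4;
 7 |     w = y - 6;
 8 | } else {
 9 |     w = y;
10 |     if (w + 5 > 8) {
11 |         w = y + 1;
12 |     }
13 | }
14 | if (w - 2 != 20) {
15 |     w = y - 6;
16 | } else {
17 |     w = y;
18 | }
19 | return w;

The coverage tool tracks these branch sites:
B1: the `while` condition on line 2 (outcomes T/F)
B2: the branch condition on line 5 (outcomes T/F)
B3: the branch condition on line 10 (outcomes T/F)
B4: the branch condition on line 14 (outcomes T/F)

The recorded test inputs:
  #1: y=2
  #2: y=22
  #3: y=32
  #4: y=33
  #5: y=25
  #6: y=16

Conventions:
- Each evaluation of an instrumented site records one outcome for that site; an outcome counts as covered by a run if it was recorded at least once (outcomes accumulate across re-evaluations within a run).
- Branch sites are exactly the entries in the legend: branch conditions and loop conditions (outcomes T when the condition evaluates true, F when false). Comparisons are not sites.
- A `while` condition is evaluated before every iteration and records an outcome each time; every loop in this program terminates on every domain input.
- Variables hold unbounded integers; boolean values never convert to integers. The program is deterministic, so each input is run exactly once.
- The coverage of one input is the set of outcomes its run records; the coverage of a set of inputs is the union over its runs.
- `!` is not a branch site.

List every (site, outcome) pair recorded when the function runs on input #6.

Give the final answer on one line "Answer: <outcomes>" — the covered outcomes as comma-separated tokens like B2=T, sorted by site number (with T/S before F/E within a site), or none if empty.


Tracing the run of input #6 (y=16):
  B1->F, B2->T, B4->T
distinct outcomes covered: B1=F, B2=T, B4=T
Answer: B1=F, B2=T, B4=T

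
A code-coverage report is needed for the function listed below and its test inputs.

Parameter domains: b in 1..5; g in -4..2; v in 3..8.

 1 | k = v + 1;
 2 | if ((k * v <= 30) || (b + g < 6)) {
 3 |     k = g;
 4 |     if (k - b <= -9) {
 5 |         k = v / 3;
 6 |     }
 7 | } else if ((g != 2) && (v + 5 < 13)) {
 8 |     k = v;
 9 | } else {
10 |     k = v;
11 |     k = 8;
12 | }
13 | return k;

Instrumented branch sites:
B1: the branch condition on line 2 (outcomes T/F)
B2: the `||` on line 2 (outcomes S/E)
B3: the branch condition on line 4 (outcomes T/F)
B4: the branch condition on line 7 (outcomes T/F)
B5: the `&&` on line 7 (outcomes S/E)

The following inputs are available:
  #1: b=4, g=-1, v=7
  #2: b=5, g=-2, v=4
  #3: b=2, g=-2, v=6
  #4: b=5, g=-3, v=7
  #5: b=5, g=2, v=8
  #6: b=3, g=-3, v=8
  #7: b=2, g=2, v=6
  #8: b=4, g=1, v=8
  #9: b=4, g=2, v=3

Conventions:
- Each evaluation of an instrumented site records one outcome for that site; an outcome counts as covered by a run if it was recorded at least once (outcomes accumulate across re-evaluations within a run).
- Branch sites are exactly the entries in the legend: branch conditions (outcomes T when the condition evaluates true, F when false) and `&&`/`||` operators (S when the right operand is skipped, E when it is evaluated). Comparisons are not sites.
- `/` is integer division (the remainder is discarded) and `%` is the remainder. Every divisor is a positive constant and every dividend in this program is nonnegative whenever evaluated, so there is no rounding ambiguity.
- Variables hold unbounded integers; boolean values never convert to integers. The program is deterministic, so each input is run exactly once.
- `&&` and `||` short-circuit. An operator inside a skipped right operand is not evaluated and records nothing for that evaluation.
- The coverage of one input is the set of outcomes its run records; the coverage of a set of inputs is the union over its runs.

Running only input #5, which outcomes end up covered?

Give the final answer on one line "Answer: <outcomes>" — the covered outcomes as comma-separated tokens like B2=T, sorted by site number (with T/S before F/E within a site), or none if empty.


Running input #5 (b=5, g=2, v=8), event by event:
  B2->E, B1->F, B5->S, B4->F
deduplicating events, the covered set is: B1=F, B2=E, B4=F, B5=S
Answer: B1=F, B2=E, B4=F, B5=S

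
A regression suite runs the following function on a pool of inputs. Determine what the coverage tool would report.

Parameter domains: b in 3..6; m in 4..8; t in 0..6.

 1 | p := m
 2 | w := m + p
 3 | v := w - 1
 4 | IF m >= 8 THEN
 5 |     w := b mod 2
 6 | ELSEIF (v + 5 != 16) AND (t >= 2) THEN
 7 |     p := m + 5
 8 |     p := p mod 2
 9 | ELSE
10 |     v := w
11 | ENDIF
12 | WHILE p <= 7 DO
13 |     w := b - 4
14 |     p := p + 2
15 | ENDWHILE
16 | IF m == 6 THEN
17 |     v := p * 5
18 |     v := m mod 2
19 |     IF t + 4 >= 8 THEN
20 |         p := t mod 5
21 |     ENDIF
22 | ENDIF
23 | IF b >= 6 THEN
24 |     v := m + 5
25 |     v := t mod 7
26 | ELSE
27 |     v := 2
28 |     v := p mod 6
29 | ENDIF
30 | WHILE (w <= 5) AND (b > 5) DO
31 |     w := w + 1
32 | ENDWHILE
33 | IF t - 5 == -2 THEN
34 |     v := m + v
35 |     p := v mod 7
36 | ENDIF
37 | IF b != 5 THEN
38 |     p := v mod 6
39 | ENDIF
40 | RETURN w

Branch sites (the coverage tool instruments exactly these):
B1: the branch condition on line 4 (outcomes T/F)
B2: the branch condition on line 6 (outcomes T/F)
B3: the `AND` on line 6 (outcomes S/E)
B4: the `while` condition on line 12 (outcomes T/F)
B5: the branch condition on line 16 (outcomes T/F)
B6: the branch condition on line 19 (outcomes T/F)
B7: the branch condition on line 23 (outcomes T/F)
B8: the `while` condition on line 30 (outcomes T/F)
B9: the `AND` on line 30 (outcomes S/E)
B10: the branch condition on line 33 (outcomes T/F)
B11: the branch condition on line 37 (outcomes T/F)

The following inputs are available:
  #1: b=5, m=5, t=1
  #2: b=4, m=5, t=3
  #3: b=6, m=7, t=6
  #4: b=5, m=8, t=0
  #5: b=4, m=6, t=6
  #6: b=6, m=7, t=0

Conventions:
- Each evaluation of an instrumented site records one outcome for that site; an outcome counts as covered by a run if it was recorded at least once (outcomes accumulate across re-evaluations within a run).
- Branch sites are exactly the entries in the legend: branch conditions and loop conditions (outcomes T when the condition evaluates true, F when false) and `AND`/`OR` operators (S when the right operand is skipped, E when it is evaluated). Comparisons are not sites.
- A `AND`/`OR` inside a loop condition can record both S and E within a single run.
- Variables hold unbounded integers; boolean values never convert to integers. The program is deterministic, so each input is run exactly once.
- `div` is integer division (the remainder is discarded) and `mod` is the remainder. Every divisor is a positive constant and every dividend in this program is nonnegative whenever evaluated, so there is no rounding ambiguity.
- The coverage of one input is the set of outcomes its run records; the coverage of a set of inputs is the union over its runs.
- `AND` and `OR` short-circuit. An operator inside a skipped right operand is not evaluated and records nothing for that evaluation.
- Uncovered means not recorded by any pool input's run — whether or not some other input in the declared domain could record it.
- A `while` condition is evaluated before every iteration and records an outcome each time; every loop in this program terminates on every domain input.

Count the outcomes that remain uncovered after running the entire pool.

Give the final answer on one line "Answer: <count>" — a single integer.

test 1 (b=5, m=5, t=1) fires B1->F, B3->E, B2->F, B4->T, B4->T, B4->F, B5->F, B7->F, B9->E, B8->F, B10->F, B11->F; hits B1=F, B2=F, B3=E, B4=T, B4=F, B5=F, B7=F, B8=F, B9=E, B10=F, B11=F
test 2 (b=4, m=5, t=3) fires B1->F, B3->E, B2->T, B4->T, B4->T, B4->T, B4->T, B4->F, B5->F, B7->F, B9->E, B8->F, B10->T, B11->T; hits B1=F, B2=T, B3=E, B4=T, B4=F, B5=F, B7=F, B8=F, B9=E, B10=T, B11=T
test 3 (b=6, m=7, t=6) fires B1->F, B3->E, B2->T, B4->T, B4->T, B4->T, B4->T, B4->F, B5->F, B7->T, B9->E, B8->T, B9->E, B8->T, ...; hits B1=F, B2=T, B3=E, B4=T, B4=F, B5=F, B7=T, B8=T, B8=F, B9=S, B9=E, B10=F, B11=T
test 4 (b=5, m=8, t=0) fires B1->T, B4->F, B5->F, B7->F, B9->E, B8->F, B10->F, B11->F; hits B1=T, B4=F, B5=F, B7=F, B8=F, B9=E, B10=F, B11=F
test 5 (b=4, m=6, t=6) fires B1->F, B3->S, B2->F, B4->T, B4->F, B5->T, B6->T, B7->F, B9->E, B8->F, B10->F, B11->T; hits B1=F, B2=F, B3=S, B4=T, B4=F, B5=T, B6=T, B7=F, B8=F, B9=E, B10=F, B11=T
test 6 (b=6, m=7, t=0) fires B1->F, B3->E, B2->F, B4->T, B4->F, B5->F, B7->T, B9->E, B8->T, B9->E, B8->T, B9->E, B8->T, B9->E, ...; hits B1=F, B2=F, B3=E, B4=T, B4=F, B5=F, B7=T, B8=T, B8=F, B9=S, B9=E, B10=F, B11=T
union over the pool: B1=T, B1=F, B2=T, B2=F, B3=S, B3=E, B4=T, B4=F, B5=T, B5=F, B6=T, B7=T, B7=F, B8=T, B8=F, B9=S, B9=E, B10=T, B10=F, B11=T, B11=F
uncovered (1 of 22): B6=F

Answer: 1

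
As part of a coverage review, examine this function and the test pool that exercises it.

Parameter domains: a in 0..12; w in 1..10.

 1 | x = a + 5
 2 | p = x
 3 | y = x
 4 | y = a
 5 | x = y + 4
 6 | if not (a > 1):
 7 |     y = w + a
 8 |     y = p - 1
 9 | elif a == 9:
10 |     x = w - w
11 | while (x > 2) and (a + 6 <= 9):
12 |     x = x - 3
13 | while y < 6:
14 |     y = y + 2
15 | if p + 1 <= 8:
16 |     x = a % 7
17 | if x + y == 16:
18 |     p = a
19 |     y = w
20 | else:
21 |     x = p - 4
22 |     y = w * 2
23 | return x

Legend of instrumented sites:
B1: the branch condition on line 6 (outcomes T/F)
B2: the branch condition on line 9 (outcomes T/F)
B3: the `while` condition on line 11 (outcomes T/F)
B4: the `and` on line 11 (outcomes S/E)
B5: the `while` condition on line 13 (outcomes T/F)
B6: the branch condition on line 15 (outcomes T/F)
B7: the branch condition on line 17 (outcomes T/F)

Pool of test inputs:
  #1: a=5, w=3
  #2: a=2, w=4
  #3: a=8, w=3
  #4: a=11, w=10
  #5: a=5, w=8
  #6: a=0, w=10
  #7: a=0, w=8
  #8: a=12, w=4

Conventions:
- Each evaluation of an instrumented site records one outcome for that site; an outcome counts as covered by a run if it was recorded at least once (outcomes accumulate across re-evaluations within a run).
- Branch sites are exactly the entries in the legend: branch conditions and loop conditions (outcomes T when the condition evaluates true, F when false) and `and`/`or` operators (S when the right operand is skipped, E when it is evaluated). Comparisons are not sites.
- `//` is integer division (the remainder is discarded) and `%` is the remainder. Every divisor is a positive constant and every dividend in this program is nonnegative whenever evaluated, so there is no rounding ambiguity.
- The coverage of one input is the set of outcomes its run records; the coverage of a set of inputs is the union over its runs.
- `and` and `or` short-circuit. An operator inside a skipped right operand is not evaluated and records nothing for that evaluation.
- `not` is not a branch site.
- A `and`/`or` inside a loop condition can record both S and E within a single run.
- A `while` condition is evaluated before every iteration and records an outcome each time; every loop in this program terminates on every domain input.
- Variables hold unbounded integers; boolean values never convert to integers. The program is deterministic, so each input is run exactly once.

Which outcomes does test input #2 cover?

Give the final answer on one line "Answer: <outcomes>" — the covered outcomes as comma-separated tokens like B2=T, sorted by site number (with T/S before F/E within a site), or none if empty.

Running input #2 (a=2, w=4), event by event:
  B1->F, B2->F, B4->E, B3->T, B4->E, B3->T, B4->S, B3->F, B5->T, B5->T
  B5->F, B6->T, B7->F
deduplicating events, the covered set is: B1=F, B2=F, B3=T, B3=F, B4=S, B4=E, B5=T, B5=F, B6=T, B7=F

Answer: B1=F, B2=F, B3=T, B3=F, B4=S, B4=E, B5=T, B5=F, B6=T, B7=F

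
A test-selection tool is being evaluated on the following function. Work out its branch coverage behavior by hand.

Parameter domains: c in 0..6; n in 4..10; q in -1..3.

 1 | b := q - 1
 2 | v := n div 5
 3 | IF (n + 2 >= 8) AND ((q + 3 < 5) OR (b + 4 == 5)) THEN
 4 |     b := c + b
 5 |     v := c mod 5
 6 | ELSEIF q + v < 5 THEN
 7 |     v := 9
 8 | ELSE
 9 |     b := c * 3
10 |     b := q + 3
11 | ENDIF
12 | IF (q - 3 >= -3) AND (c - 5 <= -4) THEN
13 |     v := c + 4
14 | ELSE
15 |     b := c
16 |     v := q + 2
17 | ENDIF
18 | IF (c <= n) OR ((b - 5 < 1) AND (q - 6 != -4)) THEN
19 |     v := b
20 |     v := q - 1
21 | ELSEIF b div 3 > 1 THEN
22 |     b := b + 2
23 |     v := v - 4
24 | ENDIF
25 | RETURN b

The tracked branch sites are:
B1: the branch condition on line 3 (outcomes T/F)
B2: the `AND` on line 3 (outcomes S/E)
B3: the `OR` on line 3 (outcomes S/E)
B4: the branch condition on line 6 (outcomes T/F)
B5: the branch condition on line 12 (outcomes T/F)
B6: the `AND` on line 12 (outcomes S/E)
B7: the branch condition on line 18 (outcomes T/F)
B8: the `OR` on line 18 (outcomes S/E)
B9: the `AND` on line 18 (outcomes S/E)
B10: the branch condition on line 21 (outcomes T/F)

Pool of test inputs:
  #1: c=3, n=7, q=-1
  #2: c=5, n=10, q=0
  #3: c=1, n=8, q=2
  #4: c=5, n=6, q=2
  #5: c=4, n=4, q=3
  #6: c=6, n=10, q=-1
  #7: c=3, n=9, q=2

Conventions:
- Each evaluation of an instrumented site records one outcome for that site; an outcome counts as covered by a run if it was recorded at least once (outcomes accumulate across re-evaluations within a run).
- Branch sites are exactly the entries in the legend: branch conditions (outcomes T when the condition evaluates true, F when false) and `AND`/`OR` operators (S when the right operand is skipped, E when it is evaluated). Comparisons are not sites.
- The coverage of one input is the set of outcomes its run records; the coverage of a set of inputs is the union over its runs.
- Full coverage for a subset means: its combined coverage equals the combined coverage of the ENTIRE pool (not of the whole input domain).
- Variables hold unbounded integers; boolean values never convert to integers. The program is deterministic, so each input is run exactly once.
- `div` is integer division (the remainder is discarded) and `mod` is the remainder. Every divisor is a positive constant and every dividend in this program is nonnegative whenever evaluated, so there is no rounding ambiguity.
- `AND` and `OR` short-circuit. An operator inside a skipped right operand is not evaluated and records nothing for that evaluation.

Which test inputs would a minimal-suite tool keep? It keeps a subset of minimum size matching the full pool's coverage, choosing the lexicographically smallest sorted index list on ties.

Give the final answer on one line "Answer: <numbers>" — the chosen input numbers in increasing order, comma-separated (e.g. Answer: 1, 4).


input #1 (c=3, n=7, q=-1): events B2->E, B3->S, B1->T, B6->S, B5->F, B8->S, B7->T; covers B1=T, B2=E, B3=S, B5=F, B6=S, B7=T, B8=S
input #2 (c=5, n=10, q=0): events B2->E, B3->S, B1->T, B6->E, B5->F, B8->S, B7->T; covers B1=T, B2=E, B3=S, B5=F, B6=E, B7=T, B8=S
input #3 (c=1, n=8, q=2): events B2->E, B3->E, B1->T, B6->E, B5->T, B8->S, B7->T; covers B1=T, B2=E, B3=E, B5=T, B6=E, B7=T, B8=S
input #4 (c=5, n=6, q=2): events B2->E, B3->E, B1->T, B6->E, B5->F, B8->S, B7->T; covers B1=T, B2=E, B3=E, B5=F, B6=E, B7=T, B8=S
input #5 (c=4, n=4, q=3): events B2->S, B1->F, B4->T, B6->E, B5->F, B8->S, B7->T; covers B1=F, B2=S, B4=T, B5=F, B6=E, B7=T, B8=S
input #6 (c=6, n=10, q=-1): events B2->E, B3->S, B1->T, B6->S, B5->F, B8->S, B7->T; covers B1=T, B2=E, B3=S, B5=F, B6=S, B7=T, B8=S
input #7 (c=3, n=9, q=2): events B2->E, B3->E, B1->T, B6->E, B5->F, B8->S, B7->T; covers B1=T, B2=E, B3=E, B5=F, B6=E, B7=T, B8=S
pool-wide coverage (13 outcomes): B1=T, B1=F, B2=S, B2=E, B3=S, B3=E, B4=T, B5=T, B5=F, B6=S, B6=E, B7=T, B8=S
no size-1 subset reaches all 13 outcomes (best union: 7/13)
no size-2 subset reaches all 13 outcomes (best union: 11/13)
at size 3, {1, 3, 5} reaches all 13 outcomes; every lexicographically earlier size-3 subset fails
Answer: 1, 3, 5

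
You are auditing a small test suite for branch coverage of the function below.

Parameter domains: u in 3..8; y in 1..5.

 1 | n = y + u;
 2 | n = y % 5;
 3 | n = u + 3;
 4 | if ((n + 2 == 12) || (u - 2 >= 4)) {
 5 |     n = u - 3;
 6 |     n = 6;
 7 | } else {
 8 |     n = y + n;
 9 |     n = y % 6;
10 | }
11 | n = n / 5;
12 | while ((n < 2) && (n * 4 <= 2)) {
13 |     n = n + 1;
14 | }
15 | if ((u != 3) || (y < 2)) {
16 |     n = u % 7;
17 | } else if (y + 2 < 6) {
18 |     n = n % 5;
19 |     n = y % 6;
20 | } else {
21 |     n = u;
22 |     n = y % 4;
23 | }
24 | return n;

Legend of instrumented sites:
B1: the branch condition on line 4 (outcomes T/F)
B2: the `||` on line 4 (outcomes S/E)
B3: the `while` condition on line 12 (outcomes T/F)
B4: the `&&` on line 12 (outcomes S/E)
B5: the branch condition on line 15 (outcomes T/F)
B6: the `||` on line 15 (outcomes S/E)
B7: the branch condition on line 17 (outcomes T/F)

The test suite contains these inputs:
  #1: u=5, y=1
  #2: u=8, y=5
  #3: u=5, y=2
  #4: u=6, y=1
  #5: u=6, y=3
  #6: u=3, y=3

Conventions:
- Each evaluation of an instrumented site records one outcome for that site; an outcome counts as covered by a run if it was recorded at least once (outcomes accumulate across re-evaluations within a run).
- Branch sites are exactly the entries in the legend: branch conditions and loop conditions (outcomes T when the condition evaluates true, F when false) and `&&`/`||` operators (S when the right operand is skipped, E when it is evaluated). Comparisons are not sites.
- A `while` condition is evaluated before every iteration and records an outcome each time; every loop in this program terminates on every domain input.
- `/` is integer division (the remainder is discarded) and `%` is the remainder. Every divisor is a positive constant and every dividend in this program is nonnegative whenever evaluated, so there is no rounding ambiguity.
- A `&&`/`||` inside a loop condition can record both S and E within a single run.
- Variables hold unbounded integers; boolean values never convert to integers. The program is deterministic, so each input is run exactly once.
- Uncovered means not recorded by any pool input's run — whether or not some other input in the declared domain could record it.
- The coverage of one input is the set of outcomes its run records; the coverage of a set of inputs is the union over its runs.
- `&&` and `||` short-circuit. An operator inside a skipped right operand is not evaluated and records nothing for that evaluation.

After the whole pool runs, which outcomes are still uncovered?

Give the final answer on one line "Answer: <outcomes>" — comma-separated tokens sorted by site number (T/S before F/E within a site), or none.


run #1 (u=5, y=1) runs B2->E, B1->F, B4->E, B3->T, B4->E, B3->F, B6->S, B5->T; records B1=F, B2=E, B3=T, B3=F, B4=E, B5=T, B6=S
run #2 (u=8, y=5) runs B2->E, B1->T, B4->E, B3->F, B6->S, B5->T; records B1=T, B2=E, B3=F, B4=E, B5=T, B6=S
run #3 (u=5, y=2) runs B2->E, B1->F, B4->E, B3->T, B4->E, B3->F, B6->S, B5->T; records B1=F, B2=E, B3=T, B3=F, B4=E, B5=T, B6=S
run #4 (u=6, y=1) runs B2->E, B1->T, B4->E, B3->F, B6->S, B5->T; records B1=T, B2=E, B3=F, B4=E, B5=T, B6=S
run #5 (u=6, y=3) runs B2->E, B1->T, B4->E, B3->F, B6->S, B5->T; records B1=T, B2=E, B3=F, B4=E, B5=T, B6=S
run #6 (u=3, y=3) runs B2->E, B1->F, B4->E, B3->T, B4->E, B3->F, B6->E, B5->F, B7->T; records B1=F, B2=E, B3=T, B3=F, B4=E, B5=F, B6=E, B7=T
union over the pool: B1=T, B1=F, B2=E, B3=T, B3=F, B4=E, B5=T, B5=F, B6=S, B6=E, B7=T
uncovered (3 of 14): B2=S, B4=S, B7=F
Answer: B2=S, B4=S, B7=F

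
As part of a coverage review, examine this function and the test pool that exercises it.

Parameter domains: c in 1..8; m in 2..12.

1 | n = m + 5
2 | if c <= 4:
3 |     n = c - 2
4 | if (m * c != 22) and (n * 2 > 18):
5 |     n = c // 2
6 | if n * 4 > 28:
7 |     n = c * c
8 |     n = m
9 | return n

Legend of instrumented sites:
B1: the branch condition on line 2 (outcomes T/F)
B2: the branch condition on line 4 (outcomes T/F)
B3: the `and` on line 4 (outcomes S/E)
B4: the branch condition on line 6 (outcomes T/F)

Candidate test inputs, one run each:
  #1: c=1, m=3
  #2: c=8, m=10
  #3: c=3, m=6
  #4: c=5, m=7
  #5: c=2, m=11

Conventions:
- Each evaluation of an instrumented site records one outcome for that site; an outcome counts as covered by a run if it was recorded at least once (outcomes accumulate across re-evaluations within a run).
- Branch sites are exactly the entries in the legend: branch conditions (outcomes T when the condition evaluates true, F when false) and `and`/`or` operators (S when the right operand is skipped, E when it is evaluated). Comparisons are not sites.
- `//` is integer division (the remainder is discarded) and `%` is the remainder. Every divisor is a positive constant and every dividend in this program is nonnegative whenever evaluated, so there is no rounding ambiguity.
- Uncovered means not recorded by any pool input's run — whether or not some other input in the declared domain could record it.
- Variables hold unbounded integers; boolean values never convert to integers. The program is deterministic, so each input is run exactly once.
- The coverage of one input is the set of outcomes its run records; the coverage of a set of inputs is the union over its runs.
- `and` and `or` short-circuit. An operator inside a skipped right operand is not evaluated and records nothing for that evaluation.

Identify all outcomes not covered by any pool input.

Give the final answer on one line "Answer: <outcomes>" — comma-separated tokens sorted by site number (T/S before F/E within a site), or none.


input #1 (c=1, m=3): events B1->T, B3->E, B2->F, B4->F; covers B1=T, B2=F, B3=E, B4=F
input #2 (c=8, m=10): events B1->F, B3->E, B2->T, B4->F; covers B1=F, B2=T, B3=E, B4=F
input #3 (c=3, m=6): events B1->T, B3->E, B2->F, B4->F; covers B1=T, B2=F, B3=E, B4=F
input #4 (c=5, m=7): events B1->F, B3->E, B2->T, B4->F; covers B1=F, B2=T, B3=E, B4=F
input #5 (c=2, m=11): events B1->T, B3->S, B2->F, B4->F; covers B1=T, B2=F, B3=S, B4=F
union over the pool: B1=T, B1=F, B2=T, B2=F, B3=S, B3=E, B4=F
uncovered (1 of 8): B4=T
Answer: B4=T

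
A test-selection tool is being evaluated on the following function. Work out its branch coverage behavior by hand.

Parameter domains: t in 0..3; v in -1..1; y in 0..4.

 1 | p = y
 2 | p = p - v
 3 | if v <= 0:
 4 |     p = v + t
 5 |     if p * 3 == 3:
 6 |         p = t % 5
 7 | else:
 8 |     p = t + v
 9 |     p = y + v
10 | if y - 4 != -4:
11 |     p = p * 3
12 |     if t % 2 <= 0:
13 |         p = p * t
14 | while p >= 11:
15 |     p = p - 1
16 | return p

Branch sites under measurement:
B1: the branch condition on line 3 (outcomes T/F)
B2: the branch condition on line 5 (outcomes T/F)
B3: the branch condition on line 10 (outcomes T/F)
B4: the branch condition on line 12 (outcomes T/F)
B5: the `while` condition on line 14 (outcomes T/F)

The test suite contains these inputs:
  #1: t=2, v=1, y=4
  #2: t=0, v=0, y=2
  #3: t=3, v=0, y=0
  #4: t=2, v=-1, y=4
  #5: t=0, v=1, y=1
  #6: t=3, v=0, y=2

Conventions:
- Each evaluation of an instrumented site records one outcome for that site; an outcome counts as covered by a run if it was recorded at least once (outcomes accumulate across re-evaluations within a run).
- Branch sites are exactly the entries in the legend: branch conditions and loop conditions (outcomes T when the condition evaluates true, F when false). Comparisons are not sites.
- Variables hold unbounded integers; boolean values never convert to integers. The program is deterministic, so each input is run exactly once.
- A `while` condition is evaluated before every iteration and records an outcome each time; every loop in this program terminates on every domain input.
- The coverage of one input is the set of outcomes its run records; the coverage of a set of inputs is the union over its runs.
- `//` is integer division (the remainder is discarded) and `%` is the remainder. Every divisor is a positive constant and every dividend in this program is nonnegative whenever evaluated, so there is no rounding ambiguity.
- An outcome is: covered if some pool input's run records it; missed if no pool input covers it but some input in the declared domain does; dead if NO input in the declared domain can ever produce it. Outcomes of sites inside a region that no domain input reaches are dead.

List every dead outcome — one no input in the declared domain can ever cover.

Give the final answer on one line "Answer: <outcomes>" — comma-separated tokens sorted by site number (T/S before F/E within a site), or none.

checking every outcome against all 60 domain inputs:
  reachable outcomes have witnesses, e.g. B1=T (e.g. t=0, v=-1, y=0), B1=F (e.g. t=0, v=1, y=0), B2=T (e.g. t=1, v=0, y=0), B2=F (e.g. t=0, v=-1, y=0)

Answer: none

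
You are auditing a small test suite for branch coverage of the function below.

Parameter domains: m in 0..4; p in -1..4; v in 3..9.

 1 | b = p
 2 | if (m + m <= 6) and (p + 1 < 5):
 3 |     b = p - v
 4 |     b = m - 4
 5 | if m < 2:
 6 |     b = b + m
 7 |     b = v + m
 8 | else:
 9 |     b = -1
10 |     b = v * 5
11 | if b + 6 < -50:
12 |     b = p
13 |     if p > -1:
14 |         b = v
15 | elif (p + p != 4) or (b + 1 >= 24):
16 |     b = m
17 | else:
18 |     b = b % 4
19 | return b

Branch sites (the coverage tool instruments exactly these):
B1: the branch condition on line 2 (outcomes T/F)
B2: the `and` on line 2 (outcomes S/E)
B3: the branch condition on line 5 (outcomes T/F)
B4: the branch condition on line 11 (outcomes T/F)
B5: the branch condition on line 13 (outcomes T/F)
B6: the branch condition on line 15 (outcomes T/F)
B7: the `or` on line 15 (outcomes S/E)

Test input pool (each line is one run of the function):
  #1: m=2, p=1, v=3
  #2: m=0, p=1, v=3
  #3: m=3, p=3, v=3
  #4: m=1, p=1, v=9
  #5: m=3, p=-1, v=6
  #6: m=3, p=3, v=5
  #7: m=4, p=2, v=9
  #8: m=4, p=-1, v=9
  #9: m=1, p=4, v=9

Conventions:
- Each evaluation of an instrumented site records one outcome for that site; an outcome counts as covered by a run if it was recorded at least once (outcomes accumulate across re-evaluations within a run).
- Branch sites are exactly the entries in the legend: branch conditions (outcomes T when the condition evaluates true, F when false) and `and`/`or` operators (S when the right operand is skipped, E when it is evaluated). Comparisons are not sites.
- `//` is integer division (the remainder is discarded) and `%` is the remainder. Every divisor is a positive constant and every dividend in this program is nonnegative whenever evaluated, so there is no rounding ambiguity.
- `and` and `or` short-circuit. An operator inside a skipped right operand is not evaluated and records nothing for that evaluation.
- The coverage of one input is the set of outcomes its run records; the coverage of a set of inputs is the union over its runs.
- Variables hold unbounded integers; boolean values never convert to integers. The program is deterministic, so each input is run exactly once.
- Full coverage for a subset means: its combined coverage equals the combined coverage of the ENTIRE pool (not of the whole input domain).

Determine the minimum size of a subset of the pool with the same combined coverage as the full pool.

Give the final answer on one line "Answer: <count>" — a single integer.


#1 (m=2, p=1, v=3) -> B2->E, B1->T, B3->F, B4->F, B7->S, B6->T; covered: B1=T, B2=E, B3=F, B4=F, B6=T, B7=S
#2 (m=0, p=1, v=3) -> B2->E, B1->T, B3->T, B4->F, B7->S, B6->T; covered: B1=T, B2=E, B3=T, B4=F, B6=T, B7=S
#3 (m=3, p=3, v=3) -> B2->E, B1->T, B3->F, B4->F, B7->S, B6->T; covered: B1=T, B2=E, B3=F, B4=F, B6=T, B7=S
#4 (m=1, p=1, v=9) -> B2->E, B1->T, B3->T, B4->F, B7->S, B6->T; covered: B1=T, B2=E, B3=T, B4=F, B6=T, B7=S
#5 (m=3, p=-1, v=6) -> B2->E, B1->T, B3->F, B4->F, B7->S, B6->T; covered: B1=T, B2=E, B3=F, B4=F, B6=T, B7=S
#6 (m=3, p=3, v=5) -> B2->E, B1->T, B3->F, B4->F, B7->S, B6->T; covered: B1=T, B2=E, B3=F, B4=F, B6=T, B7=S
#7 (m=4, p=2, v=9) -> B2->S, B1->F, B3->F, B4->F, B7->E, B6->T; covered: B1=F, B2=S, B3=F, B4=F, B6=T, B7=E
#8 (m=4, p=-1, v=9) -> B2->S, B1->F, B3->F, B4->F, B7->S, B6->T; covered: B1=F, B2=S, B3=F, B4=F, B6=T, B7=S
#9 (m=1, p=4, v=9) -> B2->E, B1->F, B3->T, B4->F, B7->S, B6->T; covered: B1=F, B2=E, B3=T, B4=F, B6=T, B7=S
pool-wide coverage (10 outcomes): B1=T, B1=F, B2=S, B2=E, B3=T, B3=F, B4=F, B6=T, B7=S, B7=E
checked all size-1 subsets: none covers 10 outcomes (max 6/10)
inputs {2, 7} (size 2) cover everything; no size-2 subset with a lexicographically smaller index list covers all 10
Answer: 2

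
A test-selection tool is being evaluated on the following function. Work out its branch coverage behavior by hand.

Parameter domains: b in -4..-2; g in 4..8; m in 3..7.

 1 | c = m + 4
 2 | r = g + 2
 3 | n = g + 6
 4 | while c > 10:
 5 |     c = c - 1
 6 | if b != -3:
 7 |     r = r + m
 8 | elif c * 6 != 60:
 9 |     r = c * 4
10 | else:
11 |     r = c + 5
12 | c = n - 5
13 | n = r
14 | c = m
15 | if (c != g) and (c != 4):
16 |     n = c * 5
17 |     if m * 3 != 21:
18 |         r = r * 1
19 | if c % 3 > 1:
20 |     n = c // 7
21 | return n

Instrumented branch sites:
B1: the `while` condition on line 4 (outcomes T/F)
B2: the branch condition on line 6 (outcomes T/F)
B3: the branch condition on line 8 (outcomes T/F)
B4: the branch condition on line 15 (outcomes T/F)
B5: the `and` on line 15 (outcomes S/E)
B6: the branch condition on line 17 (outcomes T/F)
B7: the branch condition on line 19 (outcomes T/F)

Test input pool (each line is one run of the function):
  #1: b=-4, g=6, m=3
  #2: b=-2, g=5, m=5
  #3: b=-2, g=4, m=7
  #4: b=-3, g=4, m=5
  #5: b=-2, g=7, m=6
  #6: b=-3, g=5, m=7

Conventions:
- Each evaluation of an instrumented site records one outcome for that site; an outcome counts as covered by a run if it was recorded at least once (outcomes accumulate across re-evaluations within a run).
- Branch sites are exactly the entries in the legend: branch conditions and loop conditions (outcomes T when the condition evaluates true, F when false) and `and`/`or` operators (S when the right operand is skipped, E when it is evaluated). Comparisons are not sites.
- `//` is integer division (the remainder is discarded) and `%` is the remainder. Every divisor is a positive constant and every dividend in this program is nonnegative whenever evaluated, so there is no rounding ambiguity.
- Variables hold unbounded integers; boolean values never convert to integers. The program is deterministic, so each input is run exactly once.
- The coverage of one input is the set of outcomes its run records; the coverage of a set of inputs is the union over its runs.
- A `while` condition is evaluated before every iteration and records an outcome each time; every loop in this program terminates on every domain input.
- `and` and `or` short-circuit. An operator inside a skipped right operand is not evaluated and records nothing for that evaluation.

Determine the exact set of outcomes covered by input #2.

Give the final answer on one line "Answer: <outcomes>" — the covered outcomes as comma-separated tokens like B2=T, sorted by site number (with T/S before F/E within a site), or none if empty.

Event log for input #2 (b=-2, g=5, m=5):
  B1->F, B2->T, B5->S, B4->F, B7->T
deduplicating events, the covered set is: B1=F, B2=T, B4=F, B5=S, B7=T

Answer: B1=F, B2=T, B4=F, B5=S, B7=T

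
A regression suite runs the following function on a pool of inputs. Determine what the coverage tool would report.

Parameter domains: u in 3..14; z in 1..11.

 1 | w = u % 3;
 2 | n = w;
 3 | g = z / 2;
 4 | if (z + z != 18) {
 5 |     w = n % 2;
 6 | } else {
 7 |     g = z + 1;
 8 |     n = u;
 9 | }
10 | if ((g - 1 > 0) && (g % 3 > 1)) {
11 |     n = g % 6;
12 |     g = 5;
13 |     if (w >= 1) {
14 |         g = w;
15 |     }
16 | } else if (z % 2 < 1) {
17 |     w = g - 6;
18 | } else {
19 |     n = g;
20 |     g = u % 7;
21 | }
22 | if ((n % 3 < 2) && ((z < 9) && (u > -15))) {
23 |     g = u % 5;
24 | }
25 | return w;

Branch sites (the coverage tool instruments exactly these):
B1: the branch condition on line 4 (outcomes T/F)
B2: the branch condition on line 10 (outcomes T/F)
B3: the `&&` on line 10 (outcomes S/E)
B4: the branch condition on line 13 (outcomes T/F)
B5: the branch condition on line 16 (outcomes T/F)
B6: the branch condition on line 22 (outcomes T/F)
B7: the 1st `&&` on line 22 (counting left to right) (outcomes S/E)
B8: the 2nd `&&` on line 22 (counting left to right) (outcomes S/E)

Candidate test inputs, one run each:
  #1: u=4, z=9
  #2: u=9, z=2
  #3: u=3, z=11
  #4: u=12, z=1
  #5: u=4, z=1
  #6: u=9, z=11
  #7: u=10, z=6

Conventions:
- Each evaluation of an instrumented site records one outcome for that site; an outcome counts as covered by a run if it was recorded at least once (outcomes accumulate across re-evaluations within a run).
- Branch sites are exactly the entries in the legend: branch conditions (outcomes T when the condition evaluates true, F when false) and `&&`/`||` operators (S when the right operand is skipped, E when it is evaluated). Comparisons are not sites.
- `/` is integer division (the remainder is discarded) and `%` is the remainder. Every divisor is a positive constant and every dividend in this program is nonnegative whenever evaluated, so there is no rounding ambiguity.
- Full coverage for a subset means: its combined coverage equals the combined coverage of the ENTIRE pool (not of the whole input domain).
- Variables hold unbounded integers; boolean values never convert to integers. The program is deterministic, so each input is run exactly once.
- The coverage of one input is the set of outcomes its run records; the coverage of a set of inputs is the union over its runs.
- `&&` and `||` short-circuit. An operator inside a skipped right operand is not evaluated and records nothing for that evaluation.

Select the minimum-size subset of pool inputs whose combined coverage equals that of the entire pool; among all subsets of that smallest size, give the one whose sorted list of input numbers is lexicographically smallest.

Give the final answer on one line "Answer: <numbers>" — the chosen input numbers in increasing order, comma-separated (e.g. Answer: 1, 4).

input #1 (u=4, z=9): events B1->F, B3->E, B2->F, B5->F, B7->E, B8->S, B6->F; covers B1=F, B2=F, B3=E, B5=F, B6=F, B7=E, B8=S
input #2 (u=9, z=2): events B1->T, B3->S, B2->F, B5->T, B7->E, B8->E, B6->T; covers B1=T, B2=F, B3=S, B5=T, B6=T, B7=E, B8=E
input #3 (u=3, z=11): events B1->T, B3->E, B2->T, B4->F, B7->S, B6->F; covers B1=T, B2=T, B3=E, B4=F, B6=F, B7=S
input #4 (u=12, z=1): events B1->T, B3->S, B2->F, B5->F, B7->E, B8->E, B6->T; covers B1=T, B2=F, B3=S, B5=F, B6=T, B7=E, B8=E
input #5 (u=4, z=1): events B1->T, B3->S, B2->F, B5->F, B7->E, B8->E, B6->T; covers B1=T, B2=F, B3=S, B5=F, B6=T, B7=E, B8=E
input #6 (u=9, z=11): events B1->T, B3->E, B2->T, B4->F, B7->S, B6->F; covers B1=T, B2=T, B3=E, B4=F, B6=F, B7=S
input #7 (u=10, z=6): events B1->T, B3->E, B2->F, B5->T, B7->E, B8->E, B6->T; covers B1=T, B2=F, B3=E, B5=T, B6=T, B7=E, B8=E
together the pool reaches 15 outcomes: B1=T, B1=F, B2=T, B2=F, B3=S, B3=E, B4=F, B5=T, B5=F, B6=T, B6=F, B7=S, B7=E, B8=S, B8=E
no size-1 subset reaches all 15 outcomes (best union: 7/15)
no size-2 subset reaches all 15 outcomes (best union: 12/15)
size 3: inputs {1, 2, 3} cover all 15 outcomes, and no lexicographically smaller subset of this size does

Answer: 1, 2, 3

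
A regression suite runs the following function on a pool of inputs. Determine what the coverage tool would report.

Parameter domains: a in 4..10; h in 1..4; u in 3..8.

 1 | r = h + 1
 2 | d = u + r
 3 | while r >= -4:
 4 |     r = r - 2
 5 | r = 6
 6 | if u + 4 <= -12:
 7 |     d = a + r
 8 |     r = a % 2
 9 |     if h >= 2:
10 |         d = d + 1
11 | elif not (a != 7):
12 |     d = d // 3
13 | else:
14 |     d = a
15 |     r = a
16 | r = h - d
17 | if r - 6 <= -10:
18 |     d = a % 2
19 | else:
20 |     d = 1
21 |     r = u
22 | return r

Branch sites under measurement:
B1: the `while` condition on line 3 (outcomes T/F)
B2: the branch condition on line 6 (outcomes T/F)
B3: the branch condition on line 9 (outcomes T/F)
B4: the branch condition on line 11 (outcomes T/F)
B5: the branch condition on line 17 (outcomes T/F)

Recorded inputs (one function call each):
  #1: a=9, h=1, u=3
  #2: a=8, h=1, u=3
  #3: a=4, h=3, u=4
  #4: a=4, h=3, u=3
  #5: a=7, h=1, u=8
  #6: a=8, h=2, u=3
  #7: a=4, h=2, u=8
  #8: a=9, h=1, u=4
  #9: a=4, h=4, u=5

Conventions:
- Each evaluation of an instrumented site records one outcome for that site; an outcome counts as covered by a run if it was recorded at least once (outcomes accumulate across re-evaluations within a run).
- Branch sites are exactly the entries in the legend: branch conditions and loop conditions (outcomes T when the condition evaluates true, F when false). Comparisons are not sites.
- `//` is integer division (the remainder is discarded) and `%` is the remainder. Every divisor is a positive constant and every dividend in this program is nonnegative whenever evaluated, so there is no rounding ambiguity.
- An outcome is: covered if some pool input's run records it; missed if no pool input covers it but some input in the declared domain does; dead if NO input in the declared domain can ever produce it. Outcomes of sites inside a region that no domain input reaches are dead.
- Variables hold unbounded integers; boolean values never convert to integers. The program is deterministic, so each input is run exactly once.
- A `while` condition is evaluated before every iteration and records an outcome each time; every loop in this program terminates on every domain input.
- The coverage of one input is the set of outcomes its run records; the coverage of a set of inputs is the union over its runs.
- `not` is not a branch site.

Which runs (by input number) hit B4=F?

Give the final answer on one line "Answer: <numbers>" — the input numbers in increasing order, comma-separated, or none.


input #1 (a=9, h=1, u=3): records B4=F
input #2 (a=8, h=1, u=3): records B4=F
input #3 (a=4, h=3, u=4): records B4=F
input #4 (a=4, h=3, u=3): records B4=F
input #5 (a=7, h=1, u=8): does not record B4=F
input #6 (a=8, h=2, u=3): records B4=F
input #7 (a=4, h=2, u=8): records B4=F
input #8 (a=9, h=1, u=4): records B4=F
input #9 (a=4, h=4, u=5): records B4=F
Answer: 1, 2, 3, 4, 6, 7, 8, 9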